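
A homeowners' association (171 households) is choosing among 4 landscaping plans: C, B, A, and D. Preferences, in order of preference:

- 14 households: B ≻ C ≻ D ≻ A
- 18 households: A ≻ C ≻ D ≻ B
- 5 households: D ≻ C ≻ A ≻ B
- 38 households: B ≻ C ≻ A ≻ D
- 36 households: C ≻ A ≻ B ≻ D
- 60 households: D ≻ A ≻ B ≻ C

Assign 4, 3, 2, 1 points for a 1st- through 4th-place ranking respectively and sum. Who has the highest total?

C: 14·3 + 18·3 + 5·3 + 38·3 + 36·4 + 60·1 = 429
B: 14·4 + 18·1 + 5·1 + 38·4 + 36·2 + 60·2 = 423
A: 14·1 + 18·4 + 5·2 + 38·2 + 36·3 + 60·3 = 460
D: 14·2 + 18·2 + 5·4 + 38·1 + 36·1 + 60·4 = 398
A has the highest Borda score (460).

A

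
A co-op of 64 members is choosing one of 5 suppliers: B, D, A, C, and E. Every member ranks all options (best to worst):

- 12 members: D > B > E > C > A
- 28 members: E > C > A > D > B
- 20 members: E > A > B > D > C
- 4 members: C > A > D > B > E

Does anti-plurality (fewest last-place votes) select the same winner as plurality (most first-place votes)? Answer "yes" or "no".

Anti-plurality — last-place votes: B 28, D 0, A 12, C 20, E 4. Winner: D.
Plurality — first-place votes: B 0, D 12, A 0, C 4, E 48. Winner: E.
The two methods disagree.

no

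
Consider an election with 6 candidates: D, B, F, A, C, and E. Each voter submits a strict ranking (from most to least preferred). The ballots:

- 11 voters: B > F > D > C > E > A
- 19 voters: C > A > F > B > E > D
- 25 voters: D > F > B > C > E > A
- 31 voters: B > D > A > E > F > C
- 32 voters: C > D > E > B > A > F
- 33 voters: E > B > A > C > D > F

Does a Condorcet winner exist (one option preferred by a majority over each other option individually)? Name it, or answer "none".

B vs D: 94–57 for B.
B vs F: 107–44 for B.
B vs A: 132–19 for B.
B vs C: 100–51 for B.
B vs E: 86–65 for B.
B beats every other option head-to-head.

B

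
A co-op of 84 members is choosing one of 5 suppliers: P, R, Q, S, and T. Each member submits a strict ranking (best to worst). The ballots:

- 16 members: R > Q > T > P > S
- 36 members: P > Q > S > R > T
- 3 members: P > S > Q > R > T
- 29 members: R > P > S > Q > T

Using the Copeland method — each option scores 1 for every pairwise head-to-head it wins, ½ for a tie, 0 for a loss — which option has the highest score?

P: beats Q, S, and T; loses to R → score 3.
R: beats P, Q, S, and T → score 4.
Q: beats S and T; loses to P and R → score 2.
S: beats T; loses to P, R, and Q → score 1.
T: loses to P, R, Q, and S → score 0.
R has the best pairwise record.

R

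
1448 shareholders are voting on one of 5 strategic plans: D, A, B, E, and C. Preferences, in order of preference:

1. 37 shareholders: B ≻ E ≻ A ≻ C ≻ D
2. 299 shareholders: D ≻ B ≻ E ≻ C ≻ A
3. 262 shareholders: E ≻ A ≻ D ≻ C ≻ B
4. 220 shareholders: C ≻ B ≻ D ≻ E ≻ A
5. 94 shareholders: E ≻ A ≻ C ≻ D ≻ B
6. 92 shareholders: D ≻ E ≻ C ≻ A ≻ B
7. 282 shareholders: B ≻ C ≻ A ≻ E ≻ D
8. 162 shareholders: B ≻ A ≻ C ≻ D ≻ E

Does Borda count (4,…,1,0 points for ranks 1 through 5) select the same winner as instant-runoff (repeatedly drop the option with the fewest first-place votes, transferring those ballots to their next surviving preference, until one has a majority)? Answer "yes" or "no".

no

Borda — scores: D 2784, A 2284, B 3481, E 2911, C 3020. Winner: B.
Instant-runoff — R1 D 391, A 0, B 481, E 356, C 220 (A out); R2 D 391, B 481, E 356, C 220 (C out); R3 D 391, B 701, E 356 (E out); R4 D 747, B 701 (D winner). Winner: D.
The two methods disagree.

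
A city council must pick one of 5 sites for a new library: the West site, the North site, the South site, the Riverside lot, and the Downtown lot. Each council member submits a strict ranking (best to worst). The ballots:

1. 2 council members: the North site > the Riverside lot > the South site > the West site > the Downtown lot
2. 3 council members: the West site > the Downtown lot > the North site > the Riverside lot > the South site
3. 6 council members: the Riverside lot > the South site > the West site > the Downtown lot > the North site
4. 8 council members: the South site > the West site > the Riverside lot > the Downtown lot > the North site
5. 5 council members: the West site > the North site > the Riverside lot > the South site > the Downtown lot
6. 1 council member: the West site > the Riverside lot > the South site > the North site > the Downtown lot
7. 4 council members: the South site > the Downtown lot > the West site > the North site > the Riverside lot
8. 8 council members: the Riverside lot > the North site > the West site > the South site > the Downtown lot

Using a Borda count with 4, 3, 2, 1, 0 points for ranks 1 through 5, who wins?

the West site

the West site: 2·1 + 3·4 + 6·2 + 8·3 + 5·4 + 1·4 + 4·2 + 8·2 = 98
the North site: 2·4 + 3·2 + 6·0 + 8·0 + 5·3 + 1·1 + 4·1 + 8·3 = 58
the South site: 2·2 + 3·0 + 6·3 + 8·4 + 5·1 + 1·2 + 4·4 + 8·1 = 85
the Riverside lot: 2·3 + 3·1 + 6·4 + 8·2 + 5·2 + 1·3 + 4·0 + 8·4 = 94
the Downtown lot: 2·0 + 3·3 + 6·1 + 8·1 + 5·0 + 1·0 + 4·3 + 8·0 = 35
the West site has the highest Borda score (98).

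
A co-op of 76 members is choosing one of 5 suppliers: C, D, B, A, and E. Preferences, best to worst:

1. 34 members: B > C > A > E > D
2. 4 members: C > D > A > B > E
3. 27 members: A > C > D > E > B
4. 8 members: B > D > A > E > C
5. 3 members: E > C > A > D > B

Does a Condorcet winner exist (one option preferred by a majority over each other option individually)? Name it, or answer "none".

B vs C: 42–34 for B.
B vs D: 42–34 for B.
B vs A: 42–34 for B.
B vs E: 46–30 for B.
B beats every other option head-to-head.

B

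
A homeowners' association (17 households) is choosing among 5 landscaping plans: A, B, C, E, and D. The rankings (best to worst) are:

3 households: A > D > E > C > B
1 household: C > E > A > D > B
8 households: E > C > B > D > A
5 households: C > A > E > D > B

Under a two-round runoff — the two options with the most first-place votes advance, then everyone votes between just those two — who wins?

Round 1 first-place votes: A 3, B 0, C 6, E 8, D 0.
E and C advance.
Runoff: E is preferred to C by 11 voters; C by 6.
E wins the runoff.

E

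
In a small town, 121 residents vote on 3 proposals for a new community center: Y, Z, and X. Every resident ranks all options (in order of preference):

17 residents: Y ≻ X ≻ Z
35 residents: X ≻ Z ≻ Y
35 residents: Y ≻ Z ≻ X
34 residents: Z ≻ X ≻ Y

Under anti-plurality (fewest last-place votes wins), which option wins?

Z

Last-place votes: Y 69, Z 17, X 35.
Z is ranked last by the fewest voters, so Z wins.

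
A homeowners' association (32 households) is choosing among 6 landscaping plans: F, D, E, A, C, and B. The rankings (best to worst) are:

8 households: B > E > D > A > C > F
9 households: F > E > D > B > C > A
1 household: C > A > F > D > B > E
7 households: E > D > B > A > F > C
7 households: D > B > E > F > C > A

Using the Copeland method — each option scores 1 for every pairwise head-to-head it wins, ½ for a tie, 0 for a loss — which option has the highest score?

E

F: beats C; ties A; loses to D, E, and B → score 1.5.
D: beats F, A, C, and B; loses to E → score 4.
E: beats F, D, A, and C; ties B → score 4.5.
A: ties F; loses to D, E, C, and B → score 0.5.
C: beats A; loses to F, D, E, and B → score 1.
B: beats F, A, and C; ties E; loses to D → score 3.5.
E has the best pairwise record.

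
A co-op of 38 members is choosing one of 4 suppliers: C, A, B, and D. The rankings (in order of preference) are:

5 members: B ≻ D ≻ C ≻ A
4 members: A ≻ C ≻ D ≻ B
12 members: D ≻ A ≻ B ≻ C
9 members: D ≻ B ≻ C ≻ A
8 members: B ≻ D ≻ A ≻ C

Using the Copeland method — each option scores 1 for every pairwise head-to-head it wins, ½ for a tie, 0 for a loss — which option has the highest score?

D

C: loses to A, B, and D → score 0.
A: beats C; loses to B and D → score 1.
B: beats C and A; loses to D → score 2.
D: beats C, A, and B → score 3.
D has the best pairwise record.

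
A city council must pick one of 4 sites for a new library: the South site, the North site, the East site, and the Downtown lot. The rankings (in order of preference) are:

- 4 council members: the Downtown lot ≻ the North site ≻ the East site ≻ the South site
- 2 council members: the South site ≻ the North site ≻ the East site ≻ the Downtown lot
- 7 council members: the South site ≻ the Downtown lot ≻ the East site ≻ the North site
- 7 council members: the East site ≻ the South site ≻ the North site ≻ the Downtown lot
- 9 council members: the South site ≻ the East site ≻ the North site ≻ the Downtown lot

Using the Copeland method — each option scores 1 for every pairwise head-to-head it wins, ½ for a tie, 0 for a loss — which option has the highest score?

the South site: beats the North site, the East site, and the Downtown lot → score 3.
the North site: beats the Downtown lot; loses to the South site and the East site → score 1.
the East site: beats the North site and the Downtown lot; loses to the South site → score 2.
the Downtown lot: loses to the South site, the North site, and the East site → score 0.
the South site has the best pairwise record.

the South site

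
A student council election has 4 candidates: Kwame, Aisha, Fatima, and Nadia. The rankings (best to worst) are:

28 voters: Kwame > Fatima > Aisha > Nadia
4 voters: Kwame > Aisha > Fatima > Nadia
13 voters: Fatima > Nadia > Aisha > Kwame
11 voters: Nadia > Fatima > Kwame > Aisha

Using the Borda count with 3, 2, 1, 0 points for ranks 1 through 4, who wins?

Kwame: 28·3 + 4·3 + 13·0 + 11·1 = 107
Aisha: 28·1 + 4·2 + 13·1 + 11·0 = 49
Fatima: 28·2 + 4·1 + 13·3 + 11·2 = 121
Nadia: 28·0 + 4·0 + 13·2 + 11·3 = 59
Fatima has the highest Borda score (121).

Fatima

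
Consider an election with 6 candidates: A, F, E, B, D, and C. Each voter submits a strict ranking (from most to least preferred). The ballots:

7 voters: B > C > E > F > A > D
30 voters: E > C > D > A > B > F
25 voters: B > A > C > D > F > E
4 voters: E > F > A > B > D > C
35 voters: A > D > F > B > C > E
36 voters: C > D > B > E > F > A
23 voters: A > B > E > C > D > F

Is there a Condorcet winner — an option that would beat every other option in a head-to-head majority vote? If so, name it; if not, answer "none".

A

A vs F: 113–47 for A.
A vs E: 83–77 for A.
A vs B: 92–68 for A.
A vs D: 94–66 for A.
A vs C: 87–73 for A.
A beats every other option head-to-head.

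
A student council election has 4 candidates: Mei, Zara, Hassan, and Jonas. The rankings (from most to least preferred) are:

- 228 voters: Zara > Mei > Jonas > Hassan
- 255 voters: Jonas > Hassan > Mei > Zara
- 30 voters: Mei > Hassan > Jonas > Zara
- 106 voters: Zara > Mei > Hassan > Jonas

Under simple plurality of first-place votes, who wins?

First-place votes: Mei 30, Zara 334, Hassan 0, Jonas 255.
Zara has the most first-place votes.

Zara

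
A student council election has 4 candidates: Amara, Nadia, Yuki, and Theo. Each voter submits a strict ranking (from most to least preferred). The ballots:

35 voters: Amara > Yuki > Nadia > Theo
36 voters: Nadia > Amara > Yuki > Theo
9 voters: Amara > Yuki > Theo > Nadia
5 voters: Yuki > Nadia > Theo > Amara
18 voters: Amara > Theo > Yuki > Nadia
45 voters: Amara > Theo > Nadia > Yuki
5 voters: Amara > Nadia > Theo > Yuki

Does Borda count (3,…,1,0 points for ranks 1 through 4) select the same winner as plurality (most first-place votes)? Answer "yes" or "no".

Borda — scores: Amara 408, Nadia 208, Yuki 157, Theo 145. Winner: Amara.
Plurality — first-place votes: Amara 112, Nadia 36, Yuki 5, Theo 0. Winner: Amara.
The two methods agree.

yes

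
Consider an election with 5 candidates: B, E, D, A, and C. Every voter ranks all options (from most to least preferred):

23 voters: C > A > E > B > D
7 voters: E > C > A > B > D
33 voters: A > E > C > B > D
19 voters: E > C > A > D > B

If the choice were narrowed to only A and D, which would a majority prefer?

Voters preferring A to D: 82; preferring D to A: 0.
A wins the head-to-head.

A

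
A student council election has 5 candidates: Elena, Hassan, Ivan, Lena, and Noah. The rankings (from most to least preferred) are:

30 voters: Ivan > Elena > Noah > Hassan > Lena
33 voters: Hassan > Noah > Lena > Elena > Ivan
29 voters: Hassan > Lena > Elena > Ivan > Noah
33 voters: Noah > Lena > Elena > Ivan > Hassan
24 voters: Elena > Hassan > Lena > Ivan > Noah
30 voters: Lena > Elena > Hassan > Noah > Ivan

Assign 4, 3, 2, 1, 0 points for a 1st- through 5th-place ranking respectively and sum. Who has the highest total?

Elena

Elena: 30·3 + 33·1 + 29·2 + 33·2 + 24·4 + 30·3 = 433
Hassan: 30·1 + 33·4 + 29·4 + 33·0 + 24·3 + 30·2 = 410
Ivan: 30·4 + 33·0 + 29·1 + 33·1 + 24·1 + 30·0 = 206
Lena: 30·0 + 33·2 + 29·3 + 33·3 + 24·2 + 30·4 = 420
Noah: 30·2 + 33·3 + 29·0 + 33·4 + 24·0 + 30·1 = 321
Elena has the highest Borda score (433).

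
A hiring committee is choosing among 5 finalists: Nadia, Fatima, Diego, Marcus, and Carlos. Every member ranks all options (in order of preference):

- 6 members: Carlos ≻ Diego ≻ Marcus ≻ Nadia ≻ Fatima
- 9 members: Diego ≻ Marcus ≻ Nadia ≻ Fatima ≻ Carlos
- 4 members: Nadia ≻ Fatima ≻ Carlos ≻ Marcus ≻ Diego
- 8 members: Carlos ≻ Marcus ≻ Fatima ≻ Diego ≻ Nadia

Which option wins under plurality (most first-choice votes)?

First-place votes: Nadia 4, Fatima 0, Diego 9, Marcus 0, Carlos 14.
Carlos has the most first-place votes.

Carlos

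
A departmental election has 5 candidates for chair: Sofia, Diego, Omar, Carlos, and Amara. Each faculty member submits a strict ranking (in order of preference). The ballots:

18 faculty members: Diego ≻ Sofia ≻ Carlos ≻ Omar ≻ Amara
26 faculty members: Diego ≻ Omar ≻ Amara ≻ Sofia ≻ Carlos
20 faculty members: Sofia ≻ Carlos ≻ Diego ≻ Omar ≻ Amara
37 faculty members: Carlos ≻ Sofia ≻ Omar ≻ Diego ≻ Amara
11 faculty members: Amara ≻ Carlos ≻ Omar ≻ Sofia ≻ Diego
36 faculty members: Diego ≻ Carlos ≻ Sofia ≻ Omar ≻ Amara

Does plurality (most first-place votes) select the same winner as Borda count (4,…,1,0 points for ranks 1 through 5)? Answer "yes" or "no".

Plurality — first-place votes: Sofia 20, Diego 80, Omar 0, Carlos 37, Amara 11. Winner: Diego.
Borda — scores: Sofia 354, Diego 397, Omar 248, Carlos 385, Amara 96. Winner: Diego.
The two methods agree.

yes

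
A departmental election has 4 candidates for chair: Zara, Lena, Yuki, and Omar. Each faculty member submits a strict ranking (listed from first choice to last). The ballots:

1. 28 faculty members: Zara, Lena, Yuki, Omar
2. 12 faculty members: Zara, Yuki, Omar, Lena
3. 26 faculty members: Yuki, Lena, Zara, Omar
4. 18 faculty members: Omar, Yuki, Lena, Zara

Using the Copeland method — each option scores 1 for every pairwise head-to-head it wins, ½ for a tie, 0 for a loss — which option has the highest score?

Yuki

Zara: beats Omar; loses to Lena and Yuki → score 1.
Lena: beats Zara and Omar; loses to Yuki → score 2.
Yuki: beats Zara, Lena, and Omar → score 3.
Omar: loses to Zara, Lena, and Yuki → score 0.
Yuki has the best pairwise record.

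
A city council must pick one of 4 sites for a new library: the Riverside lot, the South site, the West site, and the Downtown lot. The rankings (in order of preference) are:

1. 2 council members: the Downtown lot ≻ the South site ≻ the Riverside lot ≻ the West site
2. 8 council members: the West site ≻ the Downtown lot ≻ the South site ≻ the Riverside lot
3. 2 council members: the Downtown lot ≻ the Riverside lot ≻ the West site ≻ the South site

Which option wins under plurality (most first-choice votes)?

the West site

First-place votes: the Riverside lot 0, the South site 0, the West site 8, the Downtown lot 4.
the West site has the most first-place votes.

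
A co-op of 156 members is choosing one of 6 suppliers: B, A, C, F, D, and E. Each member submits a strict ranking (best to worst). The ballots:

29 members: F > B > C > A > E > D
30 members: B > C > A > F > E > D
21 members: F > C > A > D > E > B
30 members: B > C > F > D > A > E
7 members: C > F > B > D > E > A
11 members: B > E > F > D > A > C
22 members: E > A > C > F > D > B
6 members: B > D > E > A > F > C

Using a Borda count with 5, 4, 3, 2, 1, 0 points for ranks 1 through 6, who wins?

B: 29·4 + 30·5 + 21·0 + 30·5 + 7·3 + 11·5 + 22·0 + 6·5 = 522
A: 29·2 + 30·3 + 21·3 + 30·1 + 7·0 + 11·1 + 22·4 + 6·2 = 352
C: 29·3 + 30·4 + 21·4 + 30·4 + 7·5 + 11·0 + 22·3 + 6·0 = 512
F: 29·5 + 30·2 + 21·5 + 30·3 + 7·4 + 11·3 + 22·2 + 6·1 = 511
D: 29·0 + 30·0 + 21·2 + 30·2 + 7·2 + 11·2 + 22·1 + 6·4 = 184
E: 29·1 + 30·1 + 21·1 + 30·0 + 7·1 + 11·4 + 22·5 + 6·3 = 259
B has the highest Borda score (522).

B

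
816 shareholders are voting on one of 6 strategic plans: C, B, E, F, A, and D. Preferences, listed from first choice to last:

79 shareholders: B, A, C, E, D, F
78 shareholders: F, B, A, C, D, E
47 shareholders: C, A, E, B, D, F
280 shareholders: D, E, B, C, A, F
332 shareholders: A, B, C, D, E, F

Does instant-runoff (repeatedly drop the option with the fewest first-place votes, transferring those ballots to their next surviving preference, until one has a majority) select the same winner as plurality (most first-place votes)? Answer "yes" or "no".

yes

Instant-runoff — R1 C 47, B 79, E 0, F 78, A 332, D 280 (E out); R2 C 47, B 79, F 78, A 332, D 280 (C out); R3 B 79, F 78, A 379, D 280 (F out); R4 B 157, A 379, D 280 (B out); R5 A 536, D 280 (A winner). Winner: A.
Plurality — first-place votes: C 47, B 79, E 0, F 78, A 332, D 280. Winner: A.
The two methods agree.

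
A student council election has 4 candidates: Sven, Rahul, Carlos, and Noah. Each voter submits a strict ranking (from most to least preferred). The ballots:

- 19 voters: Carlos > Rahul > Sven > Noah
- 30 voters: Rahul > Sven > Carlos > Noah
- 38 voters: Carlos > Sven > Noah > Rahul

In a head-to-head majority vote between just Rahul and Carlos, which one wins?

Voters preferring Rahul to Carlos: 30; preferring Carlos to Rahul: 57.
Carlos wins the head-to-head.

Carlos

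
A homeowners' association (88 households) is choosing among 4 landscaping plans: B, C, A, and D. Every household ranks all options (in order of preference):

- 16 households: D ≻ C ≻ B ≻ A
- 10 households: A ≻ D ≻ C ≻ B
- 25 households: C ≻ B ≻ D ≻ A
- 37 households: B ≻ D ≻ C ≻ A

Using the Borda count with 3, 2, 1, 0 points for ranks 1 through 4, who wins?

B: 16·1 + 10·0 + 25·2 + 37·3 = 177
C: 16·2 + 10·1 + 25·3 + 37·1 = 154
A: 16·0 + 10·3 + 25·0 + 37·0 = 30
D: 16·3 + 10·2 + 25·1 + 37·2 = 167
B has the highest Borda score (177).

B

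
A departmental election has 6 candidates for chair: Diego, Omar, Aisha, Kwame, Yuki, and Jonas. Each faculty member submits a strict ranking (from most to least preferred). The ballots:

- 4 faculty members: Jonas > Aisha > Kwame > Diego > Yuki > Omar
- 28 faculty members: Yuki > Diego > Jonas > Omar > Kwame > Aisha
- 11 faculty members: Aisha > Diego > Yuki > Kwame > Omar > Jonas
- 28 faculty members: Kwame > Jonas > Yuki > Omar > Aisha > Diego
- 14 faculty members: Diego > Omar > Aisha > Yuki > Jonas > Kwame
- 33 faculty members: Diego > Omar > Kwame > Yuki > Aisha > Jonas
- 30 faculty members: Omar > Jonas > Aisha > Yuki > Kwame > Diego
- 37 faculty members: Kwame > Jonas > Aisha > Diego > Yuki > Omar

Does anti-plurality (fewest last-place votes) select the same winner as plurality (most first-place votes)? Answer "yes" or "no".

Anti-plurality — last-place votes: Diego 58, Omar 41, Aisha 28, Kwame 14, Yuki 0, Jonas 44. Winner: Yuki.
Plurality — first-place votes: Diego 47, Omar 30, Aisha 11, Kwame 65, Yuki 28, Jonas 4. Winner: Kwame.
The two methods disagree.

no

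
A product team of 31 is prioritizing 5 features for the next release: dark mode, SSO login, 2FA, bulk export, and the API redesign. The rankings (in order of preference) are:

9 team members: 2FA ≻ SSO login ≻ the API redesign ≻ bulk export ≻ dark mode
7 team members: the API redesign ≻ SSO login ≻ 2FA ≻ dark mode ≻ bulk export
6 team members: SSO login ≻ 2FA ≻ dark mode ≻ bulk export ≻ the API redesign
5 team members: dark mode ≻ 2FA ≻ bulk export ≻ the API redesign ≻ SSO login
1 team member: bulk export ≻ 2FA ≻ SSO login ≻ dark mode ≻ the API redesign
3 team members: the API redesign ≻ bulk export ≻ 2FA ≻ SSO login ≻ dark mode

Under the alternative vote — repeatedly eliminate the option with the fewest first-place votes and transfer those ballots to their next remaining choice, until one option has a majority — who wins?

2FA

Round 1: dark mode 5, SSO login 6, 2FA 9, bulk export 1, the API redesign 10. Eliminate bulk export.
Round 2: dark mode 5, SSO login 6, 2FA 10, the API redesign 10. Eliminate dark mode.
Round 3: SSO login 6, 2FA 15, the API redesign 10. Eliminate SSO login.
Round 4: 2FA 21, the API redesign 10. 2FA has a majority.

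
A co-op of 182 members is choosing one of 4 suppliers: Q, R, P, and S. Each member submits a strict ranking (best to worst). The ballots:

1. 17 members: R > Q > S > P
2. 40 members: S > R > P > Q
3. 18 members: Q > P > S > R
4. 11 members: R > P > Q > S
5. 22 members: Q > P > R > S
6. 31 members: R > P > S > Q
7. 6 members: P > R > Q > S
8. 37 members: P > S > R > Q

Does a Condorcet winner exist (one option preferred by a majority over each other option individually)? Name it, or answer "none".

none

Checking pairwise contests:
R beats Q 142–40.
S beats R 95–87.
R beats P 99–83.
P beats S 125–57.
Every option loses at least one head-to-head, so there is no Condorcet winner.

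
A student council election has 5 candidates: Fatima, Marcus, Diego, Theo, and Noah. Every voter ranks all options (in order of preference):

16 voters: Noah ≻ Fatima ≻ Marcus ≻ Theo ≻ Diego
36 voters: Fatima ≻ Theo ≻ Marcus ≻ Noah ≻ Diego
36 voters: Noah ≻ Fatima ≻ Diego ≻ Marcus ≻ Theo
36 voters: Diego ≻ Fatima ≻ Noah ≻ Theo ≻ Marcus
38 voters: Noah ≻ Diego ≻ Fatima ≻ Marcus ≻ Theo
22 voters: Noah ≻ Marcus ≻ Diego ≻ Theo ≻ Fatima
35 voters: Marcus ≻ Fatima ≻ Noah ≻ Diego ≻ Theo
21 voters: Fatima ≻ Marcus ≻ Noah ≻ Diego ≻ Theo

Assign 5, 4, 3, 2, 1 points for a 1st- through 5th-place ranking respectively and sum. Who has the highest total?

Fatima

Fatima: 16·4 + 36·5 + 36·4 + 36·4 + 38·3 + 22·1 + 35·4 + 21·5 = 913
Marcus: 16·3 + 36·3 + 36·2 + 36·1 + 38·2 + 22·4 + 35·5 + 21·4 = 687
Diego: 16·1 + 36·1 + 36·3 + 36·5 + 38·4 + 22·3 + 35·2 + 21·2 = 670
Theo: 16·2 + 36·4 + 36·1 + 36·2 + 38·1 + 22·2 + 35·1 + 21·1 = 422
Noah: 16·5 + 36·2 + 36·5 + 36·3 + 38·5 + 22·5 + 35·3 + 21·3 = 908
Fatima has the highest Borda score (913).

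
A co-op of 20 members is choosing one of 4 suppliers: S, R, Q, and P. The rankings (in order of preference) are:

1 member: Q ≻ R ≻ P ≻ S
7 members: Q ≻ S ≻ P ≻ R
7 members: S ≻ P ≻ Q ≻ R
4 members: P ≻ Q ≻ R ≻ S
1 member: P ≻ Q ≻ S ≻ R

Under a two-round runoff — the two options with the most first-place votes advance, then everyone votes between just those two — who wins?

Round 1 first-place votes: S 7, R 0, Q 8, P 5.
Q and S advance.
Runoff: Q is preferred to S by 13 voters; S by 7.
Q wins the runoff.

Q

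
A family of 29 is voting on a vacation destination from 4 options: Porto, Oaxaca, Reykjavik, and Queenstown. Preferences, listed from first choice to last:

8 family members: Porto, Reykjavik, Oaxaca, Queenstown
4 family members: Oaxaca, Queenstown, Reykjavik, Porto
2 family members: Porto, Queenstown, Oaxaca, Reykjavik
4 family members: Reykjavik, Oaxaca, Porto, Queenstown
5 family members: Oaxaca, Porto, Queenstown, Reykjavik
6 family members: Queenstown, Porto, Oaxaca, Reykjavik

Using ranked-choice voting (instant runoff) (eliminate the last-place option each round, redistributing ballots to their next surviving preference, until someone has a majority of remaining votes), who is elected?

Porto

Round 1: Porto 10, Oaxaca 9, Reykjavik 4, Queenstown 6. Eliminate Reykjavik.
Round 2: Porto 10, Oaxaca 13, Queenstown 6. Eliminate Queenstown.
Round 3: Porto 16, Oaxaca 13. Porto has a majority.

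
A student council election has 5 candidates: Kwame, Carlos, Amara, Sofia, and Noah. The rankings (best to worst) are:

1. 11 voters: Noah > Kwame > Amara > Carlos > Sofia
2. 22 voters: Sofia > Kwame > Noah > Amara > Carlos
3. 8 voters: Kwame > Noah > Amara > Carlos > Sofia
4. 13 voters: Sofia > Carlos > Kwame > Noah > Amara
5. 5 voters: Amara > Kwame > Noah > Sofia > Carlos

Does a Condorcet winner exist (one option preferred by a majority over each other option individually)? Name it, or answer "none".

Sofia vs Kwame: 35–24 for Sofia.
Sofia vs Carlos: 40–19 for Sofia.
Sofia vs Amara: 35–24 for Sofia.
Sofia vs Noah: 35–24 for Sofia.
Sofia beats every other option head-to-head.

Sofia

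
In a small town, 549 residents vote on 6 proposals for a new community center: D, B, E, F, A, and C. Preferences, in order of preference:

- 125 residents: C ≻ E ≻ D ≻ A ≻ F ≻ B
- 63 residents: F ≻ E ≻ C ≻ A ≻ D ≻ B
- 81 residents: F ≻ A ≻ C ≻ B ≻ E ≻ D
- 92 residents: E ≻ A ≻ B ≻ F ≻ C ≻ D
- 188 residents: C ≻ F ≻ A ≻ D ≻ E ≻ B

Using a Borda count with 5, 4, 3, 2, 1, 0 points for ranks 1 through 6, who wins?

C

D: 125·3 + 63·1 + 81·0 + 92·0 + 188·2 = 814
B: 125·0 + 63·0 + 81·2 + 92·3 + 188·0 = 438
E: 125·4 + 63·4 + 81·1 + 92·5 + 188·1 = 1481
F: 125·1 + 63·5 + 81·5 + 92·2 + 188·4 = 1781
A: 125·2 + 63·2 + 81·4 + 92·4 + 188·3 = 1632
C: 125·5 + 63·3 + 81·3 + 92·1 + 188·5 = 2089
C has the highest Borda score (2089).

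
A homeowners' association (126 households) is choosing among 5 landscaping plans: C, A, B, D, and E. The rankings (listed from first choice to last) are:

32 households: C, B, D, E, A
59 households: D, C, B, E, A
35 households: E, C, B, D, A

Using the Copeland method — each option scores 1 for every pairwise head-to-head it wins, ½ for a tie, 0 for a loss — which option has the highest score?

C: beats A, B, D, and E → score 4.
A: loses to C, B, D, and E → score 0.
B: beats A, D, and E; loses to C → score 3.
D: beats A and E; loses to C and B → score 2.
E: beats A; loses to C, B, and D → score 1.
C has the best pairwise record.

C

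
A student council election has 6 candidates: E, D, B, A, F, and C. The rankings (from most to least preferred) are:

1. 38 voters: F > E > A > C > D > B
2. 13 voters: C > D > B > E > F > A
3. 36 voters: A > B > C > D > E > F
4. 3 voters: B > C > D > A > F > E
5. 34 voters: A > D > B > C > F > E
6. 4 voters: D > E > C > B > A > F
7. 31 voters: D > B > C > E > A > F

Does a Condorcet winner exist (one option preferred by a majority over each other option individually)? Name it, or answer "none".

Checking pairwise contests:
D beats E 121–38.
A beats D 108–51.
D beats B 120–39.
E beats A 86–73.
E beats F 84–75.
B beats C 104–55.
Every option loses at least one head-to-head, so there is no Condorcet winner.

none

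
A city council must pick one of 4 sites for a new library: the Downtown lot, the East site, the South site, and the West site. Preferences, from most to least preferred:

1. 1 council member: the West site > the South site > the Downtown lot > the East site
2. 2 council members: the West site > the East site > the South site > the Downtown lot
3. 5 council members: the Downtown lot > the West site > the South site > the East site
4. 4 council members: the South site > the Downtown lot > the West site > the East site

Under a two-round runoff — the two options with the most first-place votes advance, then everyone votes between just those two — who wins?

Round 1 first-place votes: the Downtown lot 5, the East site 0, the South site 4, the West site 3.
the Downtown lot and the South site advance.
Runoff: the Downtown lot is preferred to the South site by 5 voters; the South site by 7.
the South site wins the runoff.

the South site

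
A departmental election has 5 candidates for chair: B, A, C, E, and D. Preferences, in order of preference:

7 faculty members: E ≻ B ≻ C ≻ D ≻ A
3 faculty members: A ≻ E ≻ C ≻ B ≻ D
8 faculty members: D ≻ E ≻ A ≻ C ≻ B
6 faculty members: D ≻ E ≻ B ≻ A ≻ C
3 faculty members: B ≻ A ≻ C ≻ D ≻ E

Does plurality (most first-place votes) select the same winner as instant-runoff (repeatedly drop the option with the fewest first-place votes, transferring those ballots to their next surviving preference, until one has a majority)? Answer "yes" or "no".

Plurality — first-place votes: B 3, A 3, C 0, E 7, D 14. Winner: D.
Instant-runoff — R1 B 3, A 3, C 0, E 7, D 14 (D winner). Winner: D.
The two methods agree.

yes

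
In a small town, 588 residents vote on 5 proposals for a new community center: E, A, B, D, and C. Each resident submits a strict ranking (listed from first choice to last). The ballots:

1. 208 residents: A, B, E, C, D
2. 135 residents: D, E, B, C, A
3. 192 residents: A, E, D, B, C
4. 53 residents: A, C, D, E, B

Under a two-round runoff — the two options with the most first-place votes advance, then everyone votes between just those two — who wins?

Round 1 first-place votes: E 0, A 453, B 0, D 135, C 0.
A and D advance.
Runoff: A is preferred to D by 453 voters; D by 135.
A wins the runoff.

A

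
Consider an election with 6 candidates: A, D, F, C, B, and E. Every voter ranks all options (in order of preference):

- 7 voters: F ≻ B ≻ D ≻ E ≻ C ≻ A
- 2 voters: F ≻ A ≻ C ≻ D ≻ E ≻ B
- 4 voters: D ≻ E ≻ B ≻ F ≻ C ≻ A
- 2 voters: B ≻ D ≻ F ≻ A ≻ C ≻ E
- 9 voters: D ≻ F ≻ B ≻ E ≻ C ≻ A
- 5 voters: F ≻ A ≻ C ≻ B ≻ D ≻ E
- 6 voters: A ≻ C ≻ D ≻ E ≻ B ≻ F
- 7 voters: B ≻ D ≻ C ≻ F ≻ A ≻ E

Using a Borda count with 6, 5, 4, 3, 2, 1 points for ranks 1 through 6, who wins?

D

A: 7·1 + 2·5 + 4·1 + 2·3 + 9·1 + 5·5 + 6·6 + 7·2 = 111
D: 7·4 + 2·3 + 4·6 + 2·5 + 9·6 + 5·2 + 6·4 + 7·5 = 191
F: 7·6 + 2·6 + 4·3 + 2·4 + 9·5 + 5·6 + 6·1 + 7·3 = 176
C: 7·2 + 2·4 + 4·2 + 2·2 + 9·2 + 5·4 + 6·5 + 7·4 = 130
B: 7·5 + 2·1 + 4·4 + 2·6 + 9·4 + 5·3 + 6·2 + 7·6 = 170
E: 7·3 + 2·2 + 4·5 + 2·1 + 9·3 + 5·1 + 6·3 + 7·1 = 104
D has the highest Borda score (191).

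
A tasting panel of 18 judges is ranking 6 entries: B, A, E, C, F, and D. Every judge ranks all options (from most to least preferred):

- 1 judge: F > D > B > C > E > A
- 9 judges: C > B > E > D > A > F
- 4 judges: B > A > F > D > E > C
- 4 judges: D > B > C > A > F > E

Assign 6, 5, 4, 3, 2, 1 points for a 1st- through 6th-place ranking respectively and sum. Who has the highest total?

B

B: 1·4 + 9·5 + 4·6 + 4·5 = 93
A: 1·1 + 9·2 + 4·5 + 4·3 = 51
E: 1·2 + 9·4 + 4·2 + 4·1 = 50
C: 1·3 + 9·6 + 4·1 + 4·4 = 77
F: 1·6 + 9·1 + 4·4 + 4·2 = 39
D: 1·5 + 9·3 + 4·3 + 4·6 = 68
B has the highest Borda score (93).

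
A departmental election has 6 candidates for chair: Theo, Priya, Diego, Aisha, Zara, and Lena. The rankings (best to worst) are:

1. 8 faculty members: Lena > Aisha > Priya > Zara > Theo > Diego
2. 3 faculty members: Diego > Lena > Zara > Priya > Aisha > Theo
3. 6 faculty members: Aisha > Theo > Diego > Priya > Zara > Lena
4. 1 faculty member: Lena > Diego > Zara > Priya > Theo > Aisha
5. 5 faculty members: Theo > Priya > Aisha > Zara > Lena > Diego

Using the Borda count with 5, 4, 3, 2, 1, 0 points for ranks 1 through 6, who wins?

Theo: 8·1 + 3·0 + 6·4 + 1·1 + 5·5 = 58
Priya: 8·3 + 3·2 + 6·2 + 1·2 + 5·4 = 64
Diego: 8·0 + 3·5 + 6·3 + 1·4 + 5·0 = 37
Aisha: 8·4 + 3·1 + 6·5 + 1·0 + 5·3 = 80
Zara: 8·2 + 3·3 + 6·1 + 1·3 + 5·2 = 44
Lena: 8·5 + 3·4 + 6·0 + 1·5 + 5·1 = 62
Aisha has the highest Borda score (80).

Aisha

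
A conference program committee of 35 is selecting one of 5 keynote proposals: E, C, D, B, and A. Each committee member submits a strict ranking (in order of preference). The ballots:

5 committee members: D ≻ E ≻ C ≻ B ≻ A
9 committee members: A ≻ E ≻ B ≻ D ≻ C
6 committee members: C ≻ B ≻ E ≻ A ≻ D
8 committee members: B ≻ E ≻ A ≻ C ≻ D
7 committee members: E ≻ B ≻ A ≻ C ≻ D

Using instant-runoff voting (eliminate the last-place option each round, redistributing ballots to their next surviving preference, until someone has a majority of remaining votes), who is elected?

E

Round 1: E 7, C 6, D 5, B 8, A 9. Eliminate D.
Round 2: E 12, C 6, B 8, A 9. Eliminate C.
Round 3: E 12, B 14, A 9. Eliminate A.
Round 4: E 21, B 14. E has a majority.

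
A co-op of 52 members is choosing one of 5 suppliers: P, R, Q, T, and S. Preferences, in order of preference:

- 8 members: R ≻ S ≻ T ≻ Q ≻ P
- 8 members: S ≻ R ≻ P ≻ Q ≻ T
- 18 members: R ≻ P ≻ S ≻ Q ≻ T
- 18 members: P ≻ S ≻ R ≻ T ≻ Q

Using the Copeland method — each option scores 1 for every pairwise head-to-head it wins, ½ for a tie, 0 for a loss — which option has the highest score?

P: beats Q, T, and S; loses to R → score 3.
R: beats P, Q, and T; ties S → score 3.5.
Q: ties T; loses to P, R, and S → score 0.5.
T: ties Q; loses to P, R, and S → score 0.5.
S: beats Q and T; ties R; loses to P → score 2.5.
R has the best pairwise record.

R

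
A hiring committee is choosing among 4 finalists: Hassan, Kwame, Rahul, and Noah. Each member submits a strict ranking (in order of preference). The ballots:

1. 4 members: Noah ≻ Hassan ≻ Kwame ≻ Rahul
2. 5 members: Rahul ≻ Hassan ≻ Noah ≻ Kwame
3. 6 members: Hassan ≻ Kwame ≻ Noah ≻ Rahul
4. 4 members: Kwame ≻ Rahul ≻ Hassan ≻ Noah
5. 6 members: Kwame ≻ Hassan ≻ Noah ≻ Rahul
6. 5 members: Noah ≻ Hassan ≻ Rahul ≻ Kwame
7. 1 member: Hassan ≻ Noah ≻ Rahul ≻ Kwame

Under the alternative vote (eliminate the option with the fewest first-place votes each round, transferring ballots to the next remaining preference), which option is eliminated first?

Rahul

Round 1: Hassan 7, Kwame 10, Rahul 5, Noah 9. Eliminate Rahul.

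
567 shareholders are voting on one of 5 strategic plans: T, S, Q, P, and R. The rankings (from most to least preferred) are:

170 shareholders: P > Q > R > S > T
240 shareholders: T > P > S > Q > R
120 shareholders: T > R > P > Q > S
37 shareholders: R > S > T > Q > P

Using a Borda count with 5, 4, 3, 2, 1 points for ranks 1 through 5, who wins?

T: 170·1 + 240·5 + 120·5 + 37·3 = 2081
S: 170·2 + 240·3 + 120·1 + 37·4 = 1328
Q: 170·4 + 240·2 + 120·2 + 37·2 = 1474
P: 170·5 + 240·4 + 120·3 + 37·1 = 2207
R: 170·3 + 240·1 + 120·4 + 37·5 = 1415
P has the highest Borda score (2207).

P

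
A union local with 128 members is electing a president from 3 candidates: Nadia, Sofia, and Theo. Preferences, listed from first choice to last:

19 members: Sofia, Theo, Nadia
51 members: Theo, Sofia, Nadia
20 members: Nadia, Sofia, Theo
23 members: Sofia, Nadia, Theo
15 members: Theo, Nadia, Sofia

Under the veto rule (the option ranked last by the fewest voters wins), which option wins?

Last-place votes: Nadia 70, Sofia 15, Theo 43.
Sofia is ranked last by the fewest voters, so Sofia wins.

Sofia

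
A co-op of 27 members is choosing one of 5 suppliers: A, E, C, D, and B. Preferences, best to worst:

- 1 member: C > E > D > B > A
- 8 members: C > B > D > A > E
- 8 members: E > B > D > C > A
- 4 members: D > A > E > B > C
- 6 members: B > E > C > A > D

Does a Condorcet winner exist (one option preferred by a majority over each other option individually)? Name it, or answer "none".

B

B vs A: 23–4 for B.
B vs E: 14–13 for B.
B vs C: 18–9 for B.
B vs D: 22–5 for B.
B beats every other option head-to-head.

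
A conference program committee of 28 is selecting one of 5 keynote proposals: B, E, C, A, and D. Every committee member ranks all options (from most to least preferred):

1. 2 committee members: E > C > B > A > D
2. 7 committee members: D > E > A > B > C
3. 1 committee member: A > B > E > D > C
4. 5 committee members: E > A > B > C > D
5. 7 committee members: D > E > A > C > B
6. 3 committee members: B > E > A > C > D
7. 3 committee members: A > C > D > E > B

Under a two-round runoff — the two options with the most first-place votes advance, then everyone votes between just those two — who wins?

Round 1 first-place votes: B 3, E 7, C 0, A 4, D 14.
D and E advance.
Runoff: D is preferred to E by 17 voters; E by 11.
D wins the runoff.

D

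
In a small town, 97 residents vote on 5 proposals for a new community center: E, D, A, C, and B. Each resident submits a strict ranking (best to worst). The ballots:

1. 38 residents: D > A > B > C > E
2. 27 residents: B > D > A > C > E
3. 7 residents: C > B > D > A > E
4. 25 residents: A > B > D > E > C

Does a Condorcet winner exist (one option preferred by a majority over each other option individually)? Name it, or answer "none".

none

Checking pairwise contests:
D beats E 97–0.
B beats D 59–38.
D beats A 72–25.
D beats C 90–7.
A beats B 63–34.
Every option loses at least one head-to-head, so there is no Condorcet winner.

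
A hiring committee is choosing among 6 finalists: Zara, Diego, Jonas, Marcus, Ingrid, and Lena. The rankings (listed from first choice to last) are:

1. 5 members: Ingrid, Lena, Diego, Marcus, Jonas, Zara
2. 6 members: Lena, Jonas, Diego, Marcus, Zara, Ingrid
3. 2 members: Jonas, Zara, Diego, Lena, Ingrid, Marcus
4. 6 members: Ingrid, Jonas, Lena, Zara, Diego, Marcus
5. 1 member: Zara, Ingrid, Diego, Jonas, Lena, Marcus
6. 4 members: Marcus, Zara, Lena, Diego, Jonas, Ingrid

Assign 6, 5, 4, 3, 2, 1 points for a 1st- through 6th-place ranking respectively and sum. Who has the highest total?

Zara: 5·1 + 6·2 + 2·5 + 6·3 + 1·6 + 4·5 = 71
Diego: 5·4 + 6·4 + 2·4 + 6·2 + 1·4 + 4·3 = 80
Jonas: 5·2 + 6·5 + 2·6 + 6·5 + 1·3 + 4·2 = 93
Marcus: 5·3 + 6·3 + 2·1 + 6·1 + 1·1 + 4·6 = 66
Ingrid: 5·6 + 6·1 + 2·2 + 6·6 + 1·5 + 4·1 = 85
Lena: 5·5 + 6·6 + 2·3 + 6·4 + 1·2 + 4·4 = 109
Lena has the highest Borda score (109).

Lena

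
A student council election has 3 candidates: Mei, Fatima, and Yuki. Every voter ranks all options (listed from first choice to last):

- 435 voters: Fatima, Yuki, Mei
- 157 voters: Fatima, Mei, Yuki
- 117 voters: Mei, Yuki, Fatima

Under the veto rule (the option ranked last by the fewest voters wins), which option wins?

Fatima

Last-place votes: Mei 435, Fatima 117, Yuki 157.
Fatima is ranked last by the fewest voters, so Fatima wins.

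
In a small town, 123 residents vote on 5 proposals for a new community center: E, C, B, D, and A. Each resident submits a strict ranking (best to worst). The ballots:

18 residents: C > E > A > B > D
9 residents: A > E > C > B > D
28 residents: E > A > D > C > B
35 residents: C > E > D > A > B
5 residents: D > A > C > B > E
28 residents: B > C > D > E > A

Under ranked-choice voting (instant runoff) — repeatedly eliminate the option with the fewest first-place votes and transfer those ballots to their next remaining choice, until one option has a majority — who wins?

Round 1: E 28, C 53, B 28, D 5, A 9. Eliminate D.
Round 2: E 28, C 53, B 28, A 14. Eliminate A.
Round 3: E 37, C 58, B 28. Eliminate B.
Round 4: E 37, C 86. C has a majority.

C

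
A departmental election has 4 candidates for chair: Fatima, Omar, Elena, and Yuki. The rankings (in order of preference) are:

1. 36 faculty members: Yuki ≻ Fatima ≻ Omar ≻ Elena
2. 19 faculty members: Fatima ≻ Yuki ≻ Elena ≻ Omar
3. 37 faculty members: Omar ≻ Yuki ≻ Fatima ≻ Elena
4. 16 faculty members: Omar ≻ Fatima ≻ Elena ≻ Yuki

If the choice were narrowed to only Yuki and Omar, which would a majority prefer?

Voters preferring Yuki to Omar: 55; preferring Omar to Yuki: 53.
Yuki wins the head-to-head.

Yuki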